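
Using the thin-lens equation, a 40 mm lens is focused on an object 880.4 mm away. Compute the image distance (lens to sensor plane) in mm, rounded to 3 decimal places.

1/dᵢ = 1/f − 1/dₒ = 1/40 − 1/880.4 = 0.0238642 mm⁻¹.
dᵢ = 1/0.0238642 ≈ 41.9039 mm.

41.904 mm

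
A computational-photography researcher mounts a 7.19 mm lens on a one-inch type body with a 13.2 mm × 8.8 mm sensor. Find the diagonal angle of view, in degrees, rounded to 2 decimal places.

Sensor diagonal = √(13.2² + 8.8²) = √251.6800 ≈ 15.8644 mm.
Angle of view α = 2·arctan(d/2f) with d = 15.8644 mm and f = 7.19 mm.
d/2f = 1.10323; arctan(1.10323) ≈ 47.8099°, so α ≈ 95.6198°.

95.62°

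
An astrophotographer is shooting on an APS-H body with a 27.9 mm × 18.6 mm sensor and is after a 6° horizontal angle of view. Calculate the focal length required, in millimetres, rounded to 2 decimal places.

266.18 mm

From α = 2·arctan(w/2f) we get f = w / (2·tan(α/2)).
With w = 27.9 mm and α/2 = 3°, tan(α/2) ≈ 0.05241, so f ≈ 27.9 / 0.10482 ≈ 266.1819 mm.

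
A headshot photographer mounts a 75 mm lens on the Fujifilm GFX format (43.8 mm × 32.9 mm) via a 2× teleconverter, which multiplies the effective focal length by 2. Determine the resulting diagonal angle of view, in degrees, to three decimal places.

20.696°

Effective focal length f = 75 × 2 = 150 mm.
Sensor diagonal = √(43.8² + 32.9²) = √3000.8500 ≈ 54.7800 mm.
α = 2·arctan(54.780 / (2 × 150)) = 2·arctan(0.18260) ≈ 20.6964°.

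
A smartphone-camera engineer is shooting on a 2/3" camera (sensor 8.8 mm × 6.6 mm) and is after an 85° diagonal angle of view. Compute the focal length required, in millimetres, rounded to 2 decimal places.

Sensor diagonal = √(8.8² + 6.6²) = √121.0000 ≈ 11.0000 mm.
From α = 2·arctan(d/2f) we get f = d / (2·tan(α/2)).
With d = 11.0000 mm and α/2 = 42.5°, tan(α/2) ≈ 0.91633, so f ≈ 11.0000 / 1.83266 ≈ 6.0022 mm.

6.00 mm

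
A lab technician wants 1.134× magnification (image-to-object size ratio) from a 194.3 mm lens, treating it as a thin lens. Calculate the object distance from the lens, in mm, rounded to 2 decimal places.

With m = dᵢ/dₒ and 1/f = 1/dₒ + 1/dᵢ, substituting dᵢ = m·dₒ gives 1/f = (1 + 1/m)/dₒ, hence dₒ = f·(1 + 1/m).
dₒ = 194.3 × (1 + 1/1.134) = 194.3 × 1.88183 ≈ 365.640 mm.

365.64 mm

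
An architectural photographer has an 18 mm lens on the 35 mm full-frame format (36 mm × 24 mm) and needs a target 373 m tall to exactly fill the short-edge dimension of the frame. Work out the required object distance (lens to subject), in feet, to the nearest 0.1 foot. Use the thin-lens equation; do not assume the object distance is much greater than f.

W: 373 m = 373000 mm.
Magnification m = h/W = dᵢ/dₒ; combined with 1/f = 1/dₒ + 1/dᵢ this gives dₒ = f·(1 + W/h).
dₒ = 18 mm × (1 + 373000/24) = 18 × 15542.6667 ≈ 279768.000 mm = 279768.000/304.8 ft = 917.874 ft.

917.9 ft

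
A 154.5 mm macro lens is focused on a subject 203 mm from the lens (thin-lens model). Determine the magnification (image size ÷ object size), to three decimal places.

3.186×

Thin lens: 1/f = 1/dₒ + 1/dᵢ → 1/dᵢ = 1/154.5 − 1/203 = 0.0015464 mm⁻¹, so dᵢ ≈ 646.6701 mm.
Magnification m = dᵢ/dₒ = 646.6701/203 ≈ 3.18557.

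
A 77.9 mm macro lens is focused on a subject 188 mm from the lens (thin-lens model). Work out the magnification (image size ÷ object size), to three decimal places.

0.708×

Thin lens: 1/f = 1/dₒ + 1/dᵢ → 1/dᵢ = 1/77.9 − 1/188 = 0.0075178 mm⁻¹, so dᵢ ≈ 133.0173 mm.
Magnification m = dᵢ/dₒ = 133.0173/188 ≈ 0.70754.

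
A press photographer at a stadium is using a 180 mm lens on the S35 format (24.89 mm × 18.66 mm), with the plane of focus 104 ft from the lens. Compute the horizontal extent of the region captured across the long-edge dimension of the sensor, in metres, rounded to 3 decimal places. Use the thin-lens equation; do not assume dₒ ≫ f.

4.358 m

dₒ: 104 ft × 304.8 mm/ft = 31699.20 mm.
Similar triangles through the lens centre give W/dₒ = w/dᵢ; with 1/f = 1/dₒ + 1/dᵢ this gives W = w·(dₒ − f)/f.
W = 24.89 mm × (31699.2 − 180) / 180 = 24.89 × 175.1067 ≈ 4358.405 mm = 4.3584 m.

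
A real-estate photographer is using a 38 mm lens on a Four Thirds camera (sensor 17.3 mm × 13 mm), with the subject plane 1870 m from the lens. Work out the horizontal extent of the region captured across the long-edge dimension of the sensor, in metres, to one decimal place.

851.3 m

dₒ: 1870 m = 1.87e+06 mm.
Similar triangles through the lens centre give W/dₒ = w/dᵢ; with 1/f = 1/dₒ + 1/dᵢ this gives W = w·(dₒ − f)/f.
W = 17.3 mm × (1.87e+06 − 38) / 38 = 17.3 × 49209.5263 ≈ 851324.805 mm = 851.325 m.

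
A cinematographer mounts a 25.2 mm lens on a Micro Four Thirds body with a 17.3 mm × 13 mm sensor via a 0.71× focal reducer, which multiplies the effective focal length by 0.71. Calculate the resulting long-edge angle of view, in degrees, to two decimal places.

Effective focal length f = 25.2 × 0.71 = 17.892 mm.
α = 2·arctan(17.3 / (2 × 17.892)) = 2·arctan(0.48346) ≈ 51.6035°.

51.60°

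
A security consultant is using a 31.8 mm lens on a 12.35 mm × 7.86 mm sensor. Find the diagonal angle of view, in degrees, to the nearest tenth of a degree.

25.9°

Sensor diagonal = √(12.35² + 7.86²) = √214.3021 ≈ 14.6391 mm.
Angle of view α = 2·arctan(d/2f) with d = 14.6391 mm and f = 31.8 mm.
d/2f = 0.23017; arctan(0.23017) ≈ 12.9622°, so α ≈ 25.9245°.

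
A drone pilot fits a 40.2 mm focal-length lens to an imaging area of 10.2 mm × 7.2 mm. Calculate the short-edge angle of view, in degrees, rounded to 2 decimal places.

Angle of view α = 2·arctan(h/2f) with h = 7.2 mm and f = 40.2 mm.
h/2f = 0.08955; arctan(0.08955) ≈ 5.1173°, so α ≈ 10.2346°.

10.23°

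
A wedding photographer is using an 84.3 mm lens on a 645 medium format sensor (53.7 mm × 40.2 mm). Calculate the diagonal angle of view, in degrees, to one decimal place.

43.4°

Sensor diagonal = √(53.7² + 40.2²) = √4499.7300 ≈ 67.0800 mm.
Angle of view α = 2·arctan(d/2f) with d = 67.0800 mm and f = 84.3 mm.
d/2f = 0.39786; arctan(0.39786) ≈ 21.6959°, so α ≈ 43.3917°.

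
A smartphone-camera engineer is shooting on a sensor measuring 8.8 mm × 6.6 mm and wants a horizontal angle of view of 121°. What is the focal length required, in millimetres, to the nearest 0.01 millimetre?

2.49 mm

From α = 2·arctan(w/2f) we get f = w / (2·tan(α/2)).
With w = 8.8 mm and α/2 = 60.5°, tan(α/2) ≈ 1.76749, so f ≈ 8.8 / 3.53499 ≈ 2.4894 mm.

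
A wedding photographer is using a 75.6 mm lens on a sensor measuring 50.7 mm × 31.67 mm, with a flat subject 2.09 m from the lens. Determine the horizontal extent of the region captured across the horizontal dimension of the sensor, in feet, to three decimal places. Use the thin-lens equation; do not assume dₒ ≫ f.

dₒ: 2.09 m = 2090 mm.
Similar triangles through the lens centre give W/dₒ = w/dᵢ; with 1/f = 1/dₒ + 1/dᵢ this gives W = w·(dₒ − f)/f.
W = 50.7 mm × (2090 − 75.6) / 75.6 = 50.7 × 26.6455 ≈ 1350.927 mm = 1350.927/304.8 ft = 4.43218 ft.

4.432 ft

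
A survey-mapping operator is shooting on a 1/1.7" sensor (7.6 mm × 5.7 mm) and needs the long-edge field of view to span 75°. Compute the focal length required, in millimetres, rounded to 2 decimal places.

From α = 2·arctan(w/2f) we get f = w / (2·tan(α/2)).
With w = 7.6 mm and α/2 = 37.5°, tan(α/2) ≈ 0.76733, so f ≈ 7.6 / 1.53465 ≈ 4.9523 mm.

4.95 mm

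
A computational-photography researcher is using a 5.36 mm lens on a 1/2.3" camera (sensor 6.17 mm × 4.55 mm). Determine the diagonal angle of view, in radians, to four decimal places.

Sensor diagonal = √(6.17² + 4.55²) = √58.7714 ≈ 7.6663 mm.
Angle of view α = 2·arctan(d/2f) with d = 7.6663 mm and f = 5.36 mm.
d/2f = 0.71514; arctan(0.71514) ≈ 0.6208 rad, so α ≈ 1.2416 rad.

1.2416 rad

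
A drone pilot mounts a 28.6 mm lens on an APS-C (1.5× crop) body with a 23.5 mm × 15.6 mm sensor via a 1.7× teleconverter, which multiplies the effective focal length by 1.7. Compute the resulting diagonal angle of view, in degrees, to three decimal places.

32.352°

Effective focal length f = 28.6 × 1.7 = 48.62 mm.
Sensor diagonal = √(23.5² + 15.6²) = √795.6100 ≈ 28.2066 mm.
α = 2·arctan(28.207 / (2 × 48.62)) = 2·arctan(0.29007) ≈ 32.3519°.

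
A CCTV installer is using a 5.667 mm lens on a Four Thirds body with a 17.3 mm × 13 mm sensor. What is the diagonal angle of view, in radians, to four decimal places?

Sensor diagonal = √(17.3² + 13²) = √468.2900 ≈ 21.6400 mm.
Angle of view α = 2·arctan(d/2f) with d = 21.6400 mm and f = 5.667 mm.
d/2f = 1.90930; arctan(1.90930) ≈ 1.0883 rad, so α ≈ 2.1767 rad.

2.1767 rad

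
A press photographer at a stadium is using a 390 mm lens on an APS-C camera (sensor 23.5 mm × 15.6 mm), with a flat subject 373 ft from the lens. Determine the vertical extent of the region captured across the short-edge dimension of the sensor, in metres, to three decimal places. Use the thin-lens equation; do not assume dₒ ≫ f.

dₒ: 373 ft × 304.8 mm/ft = 113690.40 mm.
Similar triangles through the lens centre give W/dₒ = h/dᵢ; with 1/f = 1/dₒ + 1/dᵢ this gives W = h·(dₒ − f)/f.
W = 15.6 mm × (113690 − 390) / 390 = 15.6 × 290.5138 ≈ 4532.016 mm = 4.53202 m.

4.532 m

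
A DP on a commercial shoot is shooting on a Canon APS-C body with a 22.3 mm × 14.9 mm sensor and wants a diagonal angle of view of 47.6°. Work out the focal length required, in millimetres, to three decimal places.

30.404 mm

Sensor diagonal = √(22.3² + 14.9²) = √719.3000 ≈ 26.8198 mm.
From α = 2·arctan(d/2f) we get f = d / (2·tan(α/2)).
With d = 26.8198 mm and α/2 = 23.8°, tan(α/2) ≈ 0.44105, so f ≈ 26.8198 / 0.88211 ≈ 30.4043 mm.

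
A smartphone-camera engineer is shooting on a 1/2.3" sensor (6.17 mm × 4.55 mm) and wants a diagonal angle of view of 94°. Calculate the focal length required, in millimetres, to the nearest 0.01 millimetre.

Sensor diagonal = √(6.17² + 4.55²) = √58.7714 ≈ 7.6663 mm.
From α = 2·arctan(d/2f) we get f = d / (2·tan(α/2)).
With d = 7.6663 mm and α/2 = 47°, tan(α/2) ≈ 1.07237, so f ≈ 7.6663 / 2.14474 ≈ 3.5744 mm.

3.57 mm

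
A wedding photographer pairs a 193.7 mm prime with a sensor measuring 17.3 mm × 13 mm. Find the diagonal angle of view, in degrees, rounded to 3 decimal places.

Sensor diagonal = √(17.3² + 13²) = √468.2900 ≈ 21.6400 mm.
Angle of view α = 2·arctan(d/2f) with d = 21.6400 mm and f = 193.7 mm.
d/2f = 0.05586; arctan(0.05586) ≈ 3.1972°, so α ≈ 6.3944°.

6.394°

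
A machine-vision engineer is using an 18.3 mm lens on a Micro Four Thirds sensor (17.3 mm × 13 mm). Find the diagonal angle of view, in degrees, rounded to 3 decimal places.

61.188°

Sensor diagonal = √(17.3² + 13²) = √468.2900 ≈ 21.6400 mm.
Angle of view α = 2·arctan(d/2f) with d = 21.6400 mm and f = 18.3 mm.
d/2f = 0.59126; arctan(0.59126) ≈ 30.5940°, so α ≈ 61.1880°.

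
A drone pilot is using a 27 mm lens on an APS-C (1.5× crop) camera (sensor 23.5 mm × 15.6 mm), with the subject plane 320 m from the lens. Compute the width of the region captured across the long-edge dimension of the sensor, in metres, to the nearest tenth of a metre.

278.5 m

dₒ: 320 m = 320000 mm.
Similar triangles through the lens centre give W/dₒ = w/dᵢ; with 1/f = 1/dₒ + 1/dᵢ this gives W = w·(dₒ − f)/f.
W = 23.5 mm × (320000 − 27) / 27 = 23.5 × 11850.8519 ≈ 278495.019 mm = 278.495 m.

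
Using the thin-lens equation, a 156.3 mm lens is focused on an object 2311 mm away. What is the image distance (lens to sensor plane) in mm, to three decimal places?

167.638 mm

1/dᵢ = 1/f − 1/dₒ = 1/156.3 − 1/2311 = 0.0059652 mm⁻¹.
dᵢ = 1/0.0059652 ≈ 167.6379 mm.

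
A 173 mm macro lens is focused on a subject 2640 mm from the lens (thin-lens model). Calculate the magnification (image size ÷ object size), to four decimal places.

0.0701×

Thin lens: 1/f = 1/dₒ + 1/dᵢ → 1/dᵢ = 1/173 − 1/2640 = 0.0054016 mm⁻¹, so dᵢ ≈ 185.1317 mm.
Magnification m = dᵢ/dₒ = 185.1317/2640 ≈ 0.07013.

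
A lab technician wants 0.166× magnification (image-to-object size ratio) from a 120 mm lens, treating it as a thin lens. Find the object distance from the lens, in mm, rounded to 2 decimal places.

With m = dᵢ/dₒ and 1/f = 1/dₒ + 1/dᵢ, substituting dᵢ = m·dₒ gives 1/f = (1 + 1/m)/dₒ, hence dₒ = f·(1 + 1/m).
dₒ = 120 × (1 + 1/0.166) = 120 × 7.02410 ≈ 842.892 mm.

842.89 mm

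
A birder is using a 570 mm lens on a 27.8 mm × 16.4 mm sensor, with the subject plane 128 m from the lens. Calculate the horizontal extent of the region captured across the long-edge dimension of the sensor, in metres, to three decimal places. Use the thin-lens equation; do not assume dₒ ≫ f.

dₒ: 128 m = 128000 mm.
Similar triangles through the lens centre give W/dₒ = w/dᵢ; with 1/f = 1/dₒ + 1/dᵢ this gives W = w·(dₒ − f)/f.
W = 27.8 mm × (128000 − 570) / 570 = 27.8 × 223.5614 ≈ 6215.007 mm = 6.21501 m.

6.215 m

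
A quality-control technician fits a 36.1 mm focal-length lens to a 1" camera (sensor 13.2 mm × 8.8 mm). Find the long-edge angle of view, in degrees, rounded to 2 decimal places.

Angle of view α = 2·arctan(w/2f) with w = 13.2 mm and f = 36.1 mm.
w/2f = 0.18283; arctan(0.18283) ≈ 10.3607°, so α ≈ 20.7214°.

20.72°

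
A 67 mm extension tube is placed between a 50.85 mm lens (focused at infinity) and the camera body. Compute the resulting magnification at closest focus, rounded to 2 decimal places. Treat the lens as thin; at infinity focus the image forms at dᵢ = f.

1.32×

The tube moves the image plane from f to f + e, so dᵢ = 50.85 + 67 = 117.85 mm. Focus is achieved when 1/f = 1/dₒ + 1/dᵢ, giving dₒ = 1/(1/f − 1/(f+e)).
Magnification m = dᵢ/dₒ = (f+e)·(1/f − 1/(f+e)) = e/f = 67/50.85 ≈ 1.3176.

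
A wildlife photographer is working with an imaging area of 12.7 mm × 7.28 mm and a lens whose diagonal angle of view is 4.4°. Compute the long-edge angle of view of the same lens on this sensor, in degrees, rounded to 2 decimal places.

Sensor diagonal = √(12.7² + 7.28²) = √214.2884 ≈ 14.6386 mm.
From the diagonal AOV: f = 14.6386 / (2·tan(2.2°)) = 14.6386 / 0.07683 ≈ 190.5267 mm.
Long-edge AOV = 2·arctan(12.7 / (2 × 190.5267)) = 2·arctan(0.03333) ≈ 3.8178°.

3.82°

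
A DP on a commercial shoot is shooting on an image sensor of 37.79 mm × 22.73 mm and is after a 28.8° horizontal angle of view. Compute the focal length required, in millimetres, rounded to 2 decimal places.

From α = 2·arctan(w/2f) we get f = w / (2·tan(α/2)).
With w = 37.79 mm and α/2 = 14.4°, tan(α/2) ≈ 0.25676, so f ≈ 37.79 / 0.51351 ≈ 73.5912 mm.

73.59 mm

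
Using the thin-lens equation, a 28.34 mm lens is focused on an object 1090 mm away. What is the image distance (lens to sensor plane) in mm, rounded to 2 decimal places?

29.10 mm

1/dᵢ = 1/f − 1/dₒ = 1/28.34 − 1/1090 = 0.0343684 mm⁻¹.
dᵢ = 1/0.0343684 ≈ 29.0965 mm.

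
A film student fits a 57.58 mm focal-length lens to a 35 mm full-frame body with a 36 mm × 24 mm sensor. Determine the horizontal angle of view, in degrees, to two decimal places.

34.72°

Angle of view α = 2·arctan(w/2f) with w = 36 mm and f = 57.58 mm.
w/2f = 0.31261; arctan(0.31261) ≈ 17.3597°, so α ≈ 34.7194°.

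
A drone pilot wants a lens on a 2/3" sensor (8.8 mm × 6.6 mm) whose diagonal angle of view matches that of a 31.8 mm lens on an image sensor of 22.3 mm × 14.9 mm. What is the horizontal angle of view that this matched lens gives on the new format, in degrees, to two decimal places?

37.28°

Sensor diagonal = √(22.3² + 14.9²) = √719.3000 ≈ 26.8198 mm.
Sensor diagonal = √(8.8² + 6.6²) = √121.0000 ≈ 11.0000 mm.
Equal diagonal AOV ⇒ f₂ = f₁ · 11.0000/26.8198 = 31.8 × 0.41015 ≈ 13.0426 mm.
Horizontal AOV on the new format = 2·arctan(8.8 / (2 × 13.0426)) = 2·arctan(0.33736) ≈ 37.2842°.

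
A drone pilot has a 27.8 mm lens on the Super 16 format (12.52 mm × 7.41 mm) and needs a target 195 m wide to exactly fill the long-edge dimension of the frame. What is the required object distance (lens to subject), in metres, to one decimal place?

W: 195 m = 195000 mm.
Magnification m = w/W = dᵢ/dₒ; combined with 1/f = 1/dₒ + 1/dᵢ this gives dₒ = f·(1 + W/w).
dₒ = 27.8 mm × (1 + 195000/12.52) = 27.8 × 15576.0799 ≈ 433015.020 mm = 433.015 m.

433.0 m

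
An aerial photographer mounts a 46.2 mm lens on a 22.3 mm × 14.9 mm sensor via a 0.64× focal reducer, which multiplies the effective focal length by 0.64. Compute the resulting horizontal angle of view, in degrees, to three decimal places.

Effective focal length f = 46.2 × 0.64 = 29.568 mm.
α = 2·arctan(22.3 / (2 × 29.568)) = 2·arctan(0.37710) ≈ 41.3226°.

41.323°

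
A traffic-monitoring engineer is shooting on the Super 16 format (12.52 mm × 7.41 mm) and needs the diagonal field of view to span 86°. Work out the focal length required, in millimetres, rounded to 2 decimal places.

Sensor diagonal = √(12.52² + 7.41²) = √211.6585 ≈ 14.5485 mm.
From α = 2·arctan(d/2f) we get f = d / (2·tan(α/2)).
With d = 14.5485 mm and α/2 = 43°, tan(α/2) ≈ 0.93252, so f ≈ 14.5485 / 1.86503 ≈ 7.8007 mm.

7.80 mm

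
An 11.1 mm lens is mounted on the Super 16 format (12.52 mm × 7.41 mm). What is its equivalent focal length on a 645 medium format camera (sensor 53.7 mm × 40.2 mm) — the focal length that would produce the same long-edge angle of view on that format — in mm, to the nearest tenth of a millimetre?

Equal angle of view means equal width/f ratio, so f₂ = f₁ · (width₂/width₁) = 11.1 × 53.7/12.52.
f₂ = 11.1 × 4.28914 ≈ 47.609 mm.

47.6 mm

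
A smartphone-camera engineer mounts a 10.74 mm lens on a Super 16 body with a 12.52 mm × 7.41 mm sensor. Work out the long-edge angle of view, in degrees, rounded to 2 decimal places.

Angle of view α = 2·arctan(w/2f) with w = 12.52 mm and f = 10.74 mm.
w/2f = 0.58287; arctan(0.58287) ≈ 30.2365°, so α ≈ 60.4731°.

60.47°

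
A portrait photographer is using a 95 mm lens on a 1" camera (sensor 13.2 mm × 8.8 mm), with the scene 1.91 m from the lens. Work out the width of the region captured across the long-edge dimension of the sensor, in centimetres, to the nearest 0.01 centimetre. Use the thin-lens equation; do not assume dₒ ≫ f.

dₒ: 1.91 m = 1910 mm.
Similar triangles through the lens centre give W/dₒ = w/dᵢ; with 1/f = 1/dₒ + 1/dᵢ this gives W = w·(dₒ − f)/f.
W = 13.2 mm × (1910 − 95) / 95 = 13.2 × 19.1053 ≈ 252.189 mm = 25.2189 cm.

25.22 cm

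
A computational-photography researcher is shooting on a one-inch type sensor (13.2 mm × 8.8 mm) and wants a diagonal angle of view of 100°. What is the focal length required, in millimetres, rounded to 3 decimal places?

Sensor diagonal = √(13.2² + 8.8²) = √251.6800 ≈ 15.8644 mm.
From α = 2·arctan(d/2f) we get f = d / (2·tan(α/2)).
With d = 15.8644 mm and α/2 = 50°, tan(α/2) ≈ 1.19175, so f ≈ 15.8644 / 2.38351 ≈ 6.6559 mm.

6.656 mm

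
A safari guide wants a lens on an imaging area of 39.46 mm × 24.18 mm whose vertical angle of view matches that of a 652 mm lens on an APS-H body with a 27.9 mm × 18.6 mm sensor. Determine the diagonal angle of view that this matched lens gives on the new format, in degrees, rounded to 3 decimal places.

Equal vertical AOV ⇒ f₂ = f₁ · 24.18/18.6 = 652 × 1.30000 ≈ 847.6000 mm.
Sensor diagonal = √(39.46² + 24.18²) = √2141.7640 ≈ 46.2792 mm.
Diagonal AOV on the new format = 2·arctan(46.2792 / (2 × 847.6000)) = 2·arctan(0.02730) ≈ 3.1276°.

3.128°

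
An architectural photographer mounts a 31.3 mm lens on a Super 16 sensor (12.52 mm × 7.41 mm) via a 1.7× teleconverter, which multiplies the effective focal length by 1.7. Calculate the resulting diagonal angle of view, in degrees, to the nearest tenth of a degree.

15.6°

Effective focal length f = 31.3 × 1.7 = 53.21 mm.
Sensor diagonal = √(12.52² + 7.41²) = √211.6585 ≈ 14.5485 mm.
α = 2·arctan(14.548 / (2 × 53.21)) = 2·arctan(0.13671) ≈ 15.5691°.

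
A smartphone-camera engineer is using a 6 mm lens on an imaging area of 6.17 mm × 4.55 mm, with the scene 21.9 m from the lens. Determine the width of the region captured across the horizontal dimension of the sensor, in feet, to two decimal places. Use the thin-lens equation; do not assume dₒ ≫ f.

dₒ: 21.9 m = 21900 mm.
Similar triangles through the lens centre give W/dₒ = w/dᵢ; with 1/f = 1/dₒ + 1/dᵢ this gives W = w·(dₒ − f)/f.
W = 6.17 mm × (21900 − 6) / 6 = 6.17 × 3649.0000 ≈ 22514.330 mm = 22514.330/304.8 ft = 73.8659 ft.

73.87 ft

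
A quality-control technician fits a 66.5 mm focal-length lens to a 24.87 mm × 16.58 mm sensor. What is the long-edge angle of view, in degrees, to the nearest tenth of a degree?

21.2°

Angle of view α = 2·arctan(w/2f) with w = 24.87 mm and f = 66.5 mm.
w/2f = 0.18699; arctan(0.18699) ≈ 10.5916°, so α ≈ 21.1831°.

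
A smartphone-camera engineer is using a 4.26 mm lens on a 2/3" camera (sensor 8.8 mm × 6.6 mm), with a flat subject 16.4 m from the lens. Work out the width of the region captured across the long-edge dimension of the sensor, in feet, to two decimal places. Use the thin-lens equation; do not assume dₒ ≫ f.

dₒ: 16.4 m = 16400 mm.
Similar triangles through the lens centre give W/dₒ = w/dᵢ; with 1/f = 1/dₒ + 1/dᵢ this gives W = w·(dₒ − f)/f.
W = 8.8 mm × (16400 − 4.26) / 4.26 = 8.8 × 3848.7653 ≈ 33869.134 mm = 33869.134/304.8 ft = 111.119 ft.

111.12 ft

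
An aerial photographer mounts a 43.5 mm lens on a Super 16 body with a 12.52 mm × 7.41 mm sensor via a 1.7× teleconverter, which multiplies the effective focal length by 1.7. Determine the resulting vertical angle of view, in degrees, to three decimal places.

Effective focal length f = 43.5 × 1.7 = 73.95 mm.
α = 2·arctan(7.41 / (2 × 73.95)) = 2·arctan(0.05010) ≈ 5.7364°.

5.736°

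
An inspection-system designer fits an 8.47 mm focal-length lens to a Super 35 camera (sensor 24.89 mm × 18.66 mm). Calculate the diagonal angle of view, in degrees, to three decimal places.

Sensor diagonal = √(24.89² + 18.66²) = √967.7077 ≈ 31.1080 mm.
Angle of view α = 2·arctan(d/2f) with d = 31.1080 mm and f = 8.47 mm.
d/2f = 1.83636; arctan(1.83636) ≈ 61.4293°, so α ≈ 122.8586°.

122.859°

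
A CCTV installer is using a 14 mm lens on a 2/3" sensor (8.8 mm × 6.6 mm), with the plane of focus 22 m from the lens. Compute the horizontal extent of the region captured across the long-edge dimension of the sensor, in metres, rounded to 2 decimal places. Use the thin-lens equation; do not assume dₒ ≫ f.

dₒ: 22 m = 22000 mm.
Similar triangles through the lens centre give W/dₒ = w/dᵢ; with 1/f = 1/dₒ + 1/dᵢ this gives W = w·(dₒ − f)/f.
W = 8.8 mm × (22000 − 14) / 14 = 8.8 × 1570.4286 ≈ 13819.771 mm = 13.8198 m.

13.82 m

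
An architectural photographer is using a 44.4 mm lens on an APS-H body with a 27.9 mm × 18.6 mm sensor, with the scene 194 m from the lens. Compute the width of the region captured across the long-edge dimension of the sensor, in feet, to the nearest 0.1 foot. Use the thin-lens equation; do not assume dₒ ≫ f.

399.9 ft

dₒ: 194 m = 194000 mm.
Similar triangles through the lens centre give W/dₒ = w/dᵢ; with 1/f = 1/dₒ + 1/dᵢ this gives W = w·(dₒ − f)/f.
W = 27.9 mm × (194000 − 44.4) / 44.4 = 27.9 × 4368.3694 ≈ 121877.505 mm = 121877.505/304.8 ft = 399.861 ft.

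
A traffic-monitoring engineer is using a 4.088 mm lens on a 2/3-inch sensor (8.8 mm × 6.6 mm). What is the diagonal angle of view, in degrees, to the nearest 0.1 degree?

Sensor diagonal = √(8.8² + 6.6²) = √121.0000 ≈ 11.0000 mm.
Angle of view α = 2·arctan(d/2f) with d = 11.0000 mm and f = 4.088 mm.
d/2f = 1.34540; arctan(1.34540) ≈ 53.3776°, so α ≈ 106.7552°.

106.8°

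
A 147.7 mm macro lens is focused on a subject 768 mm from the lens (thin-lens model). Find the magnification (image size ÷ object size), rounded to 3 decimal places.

Thin lens: 1/f = 1/dₒ + 1/dᵢ → 1/dᵢ = 1/147.7 − 1/768 = 0.0054684 mm⁻¹, so dᵢ ≈ 182.8689 mm.
Magnification m = dᵢ/dₒ = 182.8689/768 ≈ 0.23811.

0.238×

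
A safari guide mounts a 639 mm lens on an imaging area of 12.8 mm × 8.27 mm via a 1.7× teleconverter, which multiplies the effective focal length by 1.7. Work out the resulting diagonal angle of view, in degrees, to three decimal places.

0.804°

Effective focal length f = 639 × 1.7 = 1086.3 mm.
Sensor diagonal = √(12.8² + 8.27²) = √232.2329 ≈ 15.2392 mm.
α = 2·arctan(15.239 / (2 × 1086.3)) = 2·arctan(0.00701) ≈ 0.8038°.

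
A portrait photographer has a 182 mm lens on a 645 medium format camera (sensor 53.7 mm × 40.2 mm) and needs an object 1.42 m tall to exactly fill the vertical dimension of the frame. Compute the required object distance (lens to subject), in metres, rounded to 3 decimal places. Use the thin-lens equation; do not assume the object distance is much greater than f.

W: 1.42 m = 1420 mm.
Magnification m = h/W = dᵢ/dₒ; combined with 1/f = 1/dₒ + 1/dᵢ this gives dₒ = f·(1 + W/h).
dₒ = 182 mm × (1 + 1420/40.2) = 182 × 36.3234 ≈ 6610.856 mm = 6.61086 m.

6.611 m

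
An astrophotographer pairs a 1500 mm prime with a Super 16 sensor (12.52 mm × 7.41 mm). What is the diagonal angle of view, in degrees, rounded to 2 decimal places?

0.56°

Sensor diagonal = √(12.52² + 7.41²) = √211.6585 ≈ 14.5485 mm.
Angle of view α = 2·arctan(d/2f) with d = 14.5485 mm and f = 1500 mm.
d/2f = 0.00485; arctan(0.00485) ≈ 0.2779°, so α ≈ 0.5557°.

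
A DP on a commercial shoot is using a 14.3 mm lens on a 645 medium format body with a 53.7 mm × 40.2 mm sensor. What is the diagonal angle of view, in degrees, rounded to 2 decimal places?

133.82°

Sensor diagonal = √(53.7² + 40.2²) = √4499.7300 ≈ 67.0800 mm.
Angle of view α = 2·arctan(d/2f) with d = 67.0800 mm and f = 14.3 mm.
d/2f = 2.34546; arctan(2.34546) ≈ 66.9087°, so α ≈ 133.8174°.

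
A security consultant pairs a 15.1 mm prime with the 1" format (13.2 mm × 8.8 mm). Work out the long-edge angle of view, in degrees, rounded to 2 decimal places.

Angle of view α = 2·arctan(w/2f) with w = 13.2 mm and f = 15.1 mm.
w/2f = 0.43709; arctan(0.43709) ≈ 23.6095°, so α ≈ 47.2189°.

47.22°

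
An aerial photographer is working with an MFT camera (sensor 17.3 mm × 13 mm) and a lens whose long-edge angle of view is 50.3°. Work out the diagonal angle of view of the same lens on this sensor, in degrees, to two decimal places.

From the long-edge AOV: f = 17.3 / (2·tan(25.15°)) = 17.3 / 0.93900 ≈ 18.4239 mm.
Sensor diagonal = √(17.3² + 13²) = √468.2900 ≈ 21.6400 mm.
Diagonal AOV = 2·arctan(21.6400 / (2 × 18.4239)) = 2·arctan(0.58728) ≈ 60.8498°.

60.85°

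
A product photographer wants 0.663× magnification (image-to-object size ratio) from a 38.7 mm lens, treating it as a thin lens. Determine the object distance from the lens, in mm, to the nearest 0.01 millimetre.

With m = dᵢ/dₒ and 1/f = 1/dₒ + 1/dᵢ, substituting dᵢ = m·dₒ gives 1/f = (1 + 1/m)/dₒ, hence dₒ = f·(1 + 1/m).
dₒ = 38.7 × (1 + 1/0.663) = 38.7 × 2.50830 ≈ 97.071 mm.

97.07 mm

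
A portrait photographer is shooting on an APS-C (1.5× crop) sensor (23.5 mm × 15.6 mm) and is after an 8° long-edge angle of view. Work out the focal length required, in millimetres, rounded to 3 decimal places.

From α = 2·arctan(w/2f) we get f = w / (2·tan(α/2)).
With w = 23.5 mm and α/2 = 4°, tan(α/2) ≈ 0.06993, so f ≈ 23.5 / 0.13985 ≈ 168.0328 mm.

168.033 mm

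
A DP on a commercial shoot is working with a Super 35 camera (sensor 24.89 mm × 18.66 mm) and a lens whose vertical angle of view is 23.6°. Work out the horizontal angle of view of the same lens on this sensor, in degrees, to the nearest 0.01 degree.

From the vertical AOV: f = 18.66 / (2·tan(11.8°)) = 18.66 / 0.41782 ≈ 44.6602 mm.
Horizontal AOV = 2·arctan(24.89 / (2 × 44.6602)) = 2·arctan(0.27866) ≈ 31.1420°.

31.14°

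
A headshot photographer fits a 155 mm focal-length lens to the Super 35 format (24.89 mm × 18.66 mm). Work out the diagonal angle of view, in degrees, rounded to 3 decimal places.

11.461°

Sensor diagonal = √(24.89² + 18.66²) = √967.7077 ≈ 31.1080 mm.
Angle of view α = 2·arctan(d/2f) with d = 31.1080 mm and f = 155 mm.
d/2f = 0.10035; arctan(0.10035) ≈ 5.7304°, so α ≈ 11.4607°.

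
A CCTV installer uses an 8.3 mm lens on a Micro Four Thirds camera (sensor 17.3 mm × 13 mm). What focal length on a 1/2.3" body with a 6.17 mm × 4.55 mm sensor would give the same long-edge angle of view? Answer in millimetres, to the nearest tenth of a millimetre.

Equal angle of view means equal width/f ratio, so f₂ = f₁ · (width₂/width₁) = 8.3 × 6.17/17.3.
f₂ = 8.3 × 0.35665 ≈ 2.960 mm.

3.0 mm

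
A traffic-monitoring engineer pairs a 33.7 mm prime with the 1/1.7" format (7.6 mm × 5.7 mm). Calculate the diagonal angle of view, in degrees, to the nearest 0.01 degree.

16.05°

Sensor diagonal = √(7.6² + 5.7²) = √90.2500 ≈ 9.5000 mm.
Angle of view α = 2·arctan(d/2f) with d = 9.5000 mm and f = 33.7 mm.
d/2f = 0.14095; arctan(0.14095) ≈ 8.0230°, so α ≈ 16.0459°.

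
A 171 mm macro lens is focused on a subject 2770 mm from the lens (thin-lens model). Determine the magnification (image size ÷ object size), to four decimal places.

0.0658×

Thin lens: 1/f = 1/dₒ + 1/dᵢ → 1/dᵢ = 1/171 − 1/2770 = 0.0054869 mm⁻¹, so dᵢ ≈ 182.2509 mm.
Magnification m = dᵢ/dₒ = 182.2509/2770 ≈ 0.06579.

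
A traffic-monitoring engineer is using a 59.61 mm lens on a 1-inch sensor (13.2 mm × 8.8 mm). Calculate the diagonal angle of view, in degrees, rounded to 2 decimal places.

Sensor diagonal = √(13.2² + 8.8²) = √251.6800 ≈ 15.8644 mm.
Angle of view α = 2·arctan(d/2f) with d = 15.8644 mm and f = 59.61 mm.
d/2f = 0.13307; arctan(0.13307) ≈ 7.5797°, so α ≈ 15.1595°.

15.16°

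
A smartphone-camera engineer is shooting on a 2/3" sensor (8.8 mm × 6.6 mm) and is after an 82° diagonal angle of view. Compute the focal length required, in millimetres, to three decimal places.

6.327 mm

Sensor diagonal = √(8.8² + 6.6²) = √121.0000 ≈ 11.0000 mm.
From α = 2·arctan(d/2f) we get f = d / (2·tan(α/2)).
With d = 11.0000 mm and α/2 = 41°, tan(α/2) ≈ 0.86929, so f ≈ 11.0000 / 1.73857 ≈ 6.3270 mm.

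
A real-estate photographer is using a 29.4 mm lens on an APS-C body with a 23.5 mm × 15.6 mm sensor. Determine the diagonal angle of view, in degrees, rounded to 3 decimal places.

Sensor diagonal = √(23.5² + 15.6²) = √795.6100 ≈ 28.2066 mm.
Angle of view α = 2·arctan(d/2f) with d = 28.2066 mm and f = 29.4 mm.
d/2f = 0.47970; arctan(0.47970) ≈ 25.6272°, so α ≈ 51.2544°.

51.254°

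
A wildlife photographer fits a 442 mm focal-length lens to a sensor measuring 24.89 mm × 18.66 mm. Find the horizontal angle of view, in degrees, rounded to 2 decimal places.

3.23°

Angle of view α = 2·arctan(w/2f) with w = 24.89 mm and f = 442 mm.
w/2f = 0.02816; arctan(0.02816) ≈ 1.6128°, so α ≈ 3.2256°.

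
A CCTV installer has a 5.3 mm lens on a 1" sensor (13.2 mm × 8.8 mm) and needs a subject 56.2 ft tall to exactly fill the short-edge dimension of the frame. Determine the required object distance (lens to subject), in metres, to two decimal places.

10.32 m

W: 56.2 ft × 304.8 mm/ft = 17129.76 mm.
Magnification m = h/W = dᵢ/dₒ; combined with 1/f = 1/dₒ + 1/dᵢ this gives dₒ = f·(1 + W/h).
dₒ = 5.3 mm × (1 + 17129.8/8.8) = 5.3 × 1947.5636 ≈ 10322.087 mm = 10.3221 m.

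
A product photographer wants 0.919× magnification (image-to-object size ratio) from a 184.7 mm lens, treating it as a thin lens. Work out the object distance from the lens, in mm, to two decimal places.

With m = dᵢ/dₒ and 1/f = 1/dₒ + 1/dᵢ, substituting dᵢ = m·dₒ gives 1/f = (1 + 1/m)/dₒ, hence dₒ = f·(1 + 1/m).
dₒ = 184.7 × (1 + 1/0.919) = 184.7 × 2.08814 ≈ 385.679 mm.

385.68 mm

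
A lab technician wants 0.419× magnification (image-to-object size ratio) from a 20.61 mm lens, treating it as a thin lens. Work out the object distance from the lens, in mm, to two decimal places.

69.80 mm

With m = dᵢ/dₒ and 1/f = 1/dₒ + 1/dᵢ, substituting dᵢ = m·dₒ gives 1/f = (1 + 1/m)/dₒ, hence dₒ = f·(1 + 1/m).
dₒ = 20.61 × (1 + 1/0.419) = 20.61 × 3.38663 ≈ 69.799 mm.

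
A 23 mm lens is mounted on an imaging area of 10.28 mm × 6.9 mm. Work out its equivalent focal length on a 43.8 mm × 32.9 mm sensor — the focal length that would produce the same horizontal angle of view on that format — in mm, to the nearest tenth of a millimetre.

98.0 mm

Equal angle of view means equal width/f ratio, so f₂ = f₁ · (width₂/width₁) = 23 × 43.8/10.28.
f₂ = 23 × 4.26070 ≈ 97.996 mm.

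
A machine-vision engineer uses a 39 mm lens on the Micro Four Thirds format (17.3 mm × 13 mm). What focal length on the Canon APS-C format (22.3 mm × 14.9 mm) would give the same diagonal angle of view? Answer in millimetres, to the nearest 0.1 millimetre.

48.3 mm

Sensor diagonal = √(17.3² + 13²) = √468.2900 ≈ 21.6400 mm.
Sensor diagonal = √(22.3² + 14.9²) = √719.3000 ≈ 26.8198 mm.
Equal angle of view means equal diagonal/f ratio, so f₂ = f₁ · (diagonal₂/diagonal₁) = 39 × 26.8198/21.6400.
f₂ = 39 × 1.23936 ≈ 48.335 mm.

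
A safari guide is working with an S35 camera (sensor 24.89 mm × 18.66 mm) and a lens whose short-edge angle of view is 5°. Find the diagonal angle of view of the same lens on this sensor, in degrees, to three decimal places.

From the short-edge AOV: f = 18.66 / (2·tan(2.5°)) = 18.66 / 0.08732 ≈ 213.6921 mm.
Sensor diagonal = √(24.89² + 18.66²) = √967.7077 ≈ 31.1080 mm.
Diagonal AOV = 2·arctan(31.1080 / (2 × 213.6921)) = 2·arctan(0.07279) ≈ 8.3261°.

8.326°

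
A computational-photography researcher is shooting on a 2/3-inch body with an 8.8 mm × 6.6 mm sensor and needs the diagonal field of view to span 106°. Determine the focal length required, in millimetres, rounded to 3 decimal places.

4.145 mm

Sensor diagonal = √(8.8² + 6.6²) = √121.0000 ≈ 11.0000 mm.
From α = 2·arctan(d/2f) we get f = d / (2·tan(α/2)).
With d = 11.0000 mm and α/2 = 53°, tan(α/2) ≈ 1.32704, so f ≈ 11.0000 / 2.65409 ≈ 4.1445 mm.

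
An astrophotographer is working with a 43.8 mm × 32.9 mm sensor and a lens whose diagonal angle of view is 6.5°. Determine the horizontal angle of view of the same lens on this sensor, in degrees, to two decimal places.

5.20°

Sensor diagonal = √(43.8² + 32.9²) = √3000.8500 ≈ 54.7800 mm.
From the diagonal AOV: f = 54.7800 / (2·tan(3.25°)) = 54.7800 / 0.11357 ≈ 482.3533 mm.
Horizontal AOV = 2·arctan(43.8 / (2 × 482.3533)) = 2·arctan(0.04540) ≈ 5.1992°.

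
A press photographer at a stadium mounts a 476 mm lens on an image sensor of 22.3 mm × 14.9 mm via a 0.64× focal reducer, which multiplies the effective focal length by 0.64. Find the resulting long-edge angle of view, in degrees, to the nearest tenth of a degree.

Effective focal length f = 476 × 0.64 = 304.64 mm.
α = 2·arctan(22.3 / (2 × 304.64)) = 2·arctan(0.03660) ≈ 4.1922°.

4.2°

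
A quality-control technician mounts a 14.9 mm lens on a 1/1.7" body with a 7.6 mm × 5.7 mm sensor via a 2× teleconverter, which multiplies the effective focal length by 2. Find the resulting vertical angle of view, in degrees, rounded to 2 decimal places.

Effective focal length f = 14.9 × 2 = 29.8 mm.
α = 2·arctan(5.7 / (2 × 29.8)) = 2·arctan(0.09564) ≈ 10.9260°.

10.93°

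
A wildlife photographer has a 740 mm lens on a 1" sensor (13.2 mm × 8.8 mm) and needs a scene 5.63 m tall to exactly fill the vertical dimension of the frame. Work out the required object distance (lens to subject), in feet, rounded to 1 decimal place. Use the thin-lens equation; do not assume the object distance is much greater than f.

1555.7 ft

W: 5.63 m = 5630 mm.
Magnification m = h/W = dᵢ/dₒ; combined with 1/f = 1/dₒ + 1/dᵢ this gives dₒ = f·(1 + W/h).
dₒ = 740 mm × (1 + 5630/8.8) = 740 × 640.7727 ≈ 474171.818 mm = 474171.818/304.8 ft = 1555.68 ft.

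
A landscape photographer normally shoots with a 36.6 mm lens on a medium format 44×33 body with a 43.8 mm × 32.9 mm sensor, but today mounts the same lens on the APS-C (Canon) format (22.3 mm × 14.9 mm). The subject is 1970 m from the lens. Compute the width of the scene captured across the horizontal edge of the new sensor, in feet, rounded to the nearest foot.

3938 ft

The focal length stays 36.6 mm; the relevant sensor dimension is now w = 22.3 mm. Object distance dₒ = 1970 m = 1.97e+06 mm.
Thin-lens field width W = w·(dₒ − f)/f = 22.3 × (1.97e+06 − 36.6)/36.6 ≈ 1200278.246 mm = 1200278.246/304.8 ft = 3937.92 ft.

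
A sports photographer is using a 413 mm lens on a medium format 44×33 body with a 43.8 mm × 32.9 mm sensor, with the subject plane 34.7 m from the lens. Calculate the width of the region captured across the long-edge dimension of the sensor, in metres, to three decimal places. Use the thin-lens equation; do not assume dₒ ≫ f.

dₒ: 34.7 m = 34700 mm.
Similar triangles through the lens centre give W/dₒ = w/dᵢ; with 1/f = 1/dₒ + 1/dᵢ this gives W = w·(dₒ − f)/f.
W = 43.8 mm × (34700 − 413) / 413 = 43.8 × 83.0194 ≈ 3636.248 mm = 3.63625 m.

3.636 m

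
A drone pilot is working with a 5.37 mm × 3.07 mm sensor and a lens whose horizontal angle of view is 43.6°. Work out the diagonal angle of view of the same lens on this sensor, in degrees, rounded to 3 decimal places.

49.473°

From the horizontal AOV: f = 5.37 / (2·tan(21.8°)) = 5.37 / 0.79994 ≈ 6.7130 mm.
Sensor diagonal = √(5.37² + 3.07²) = √38.2618 ≈ 6.1856 mm.
Diagonal AOV = 2·arctan(6.1856 / (2 × 6.7130)) = 2·arctan(0.46072) ≈ 49.4730°.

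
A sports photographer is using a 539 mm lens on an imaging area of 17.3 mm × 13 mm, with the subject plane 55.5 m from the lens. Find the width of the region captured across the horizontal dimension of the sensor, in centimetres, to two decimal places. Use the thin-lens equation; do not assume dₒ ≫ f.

176.41 cm

dₒ: 55.5 m = 55500 mm.
Similar triangles through the lens centre give W/dₒ = w/dᵢ; with 1/f = 1/dₒ + 1/dᵢ this gives W = w·(dₒ − f)/f.
W = 17.3 mm × (55500 − 539) / 539 = 17.3 × 101.9685 ≈ 1764.054 mm = 176.405 cm.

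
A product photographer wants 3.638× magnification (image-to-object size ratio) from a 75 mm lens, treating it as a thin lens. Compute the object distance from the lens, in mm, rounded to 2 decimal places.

With m = dᵢ/dₒ and 1/f = 1/dₒ + 1/dᵢ, substituting dᵢ = m·dₒ gives 1/f = (1 + 1/m)/dₒ, hence dₒ = f·(1 + 1/m).
dₒ = 75 × (1 + 1/3.638) = 75 × 1.27488 ≈ 95.616 mm.

95.62 mm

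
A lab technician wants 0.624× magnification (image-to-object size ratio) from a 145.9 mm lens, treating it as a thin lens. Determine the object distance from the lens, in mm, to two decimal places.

With m = dᵢ/dₒ and 1/f = 1/dₒ + 1/dᵢ, substituting dᵢ = m·dₒ gives 1/f = (1 + 1/m)/dₒ, hence dₒ = f·(1 + 1/m).
dₒ = 145.9 × (1 + 1/0.624) = 145.9 × 2.60256 ≈ 379.714 mm.

379.71 mm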